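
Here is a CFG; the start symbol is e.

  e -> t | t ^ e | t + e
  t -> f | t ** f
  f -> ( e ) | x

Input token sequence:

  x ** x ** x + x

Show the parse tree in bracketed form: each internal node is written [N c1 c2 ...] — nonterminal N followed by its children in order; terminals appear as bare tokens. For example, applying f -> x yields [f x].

e
t + e
t ** f + e
t ** f ** f + e
f ** f ** f + e
x ** f ** f + e
x ** x ** f + e
x ** x ** x + e
x ** x ** x + t
x ** x ** x + f
x ** x ** x + x

[e [t [t [t [f x]] ** [f x]] ** [f x]] + [e [t [f x]]]]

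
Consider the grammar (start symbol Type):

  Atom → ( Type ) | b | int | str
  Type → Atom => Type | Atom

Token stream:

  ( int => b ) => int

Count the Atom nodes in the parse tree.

[Type [Atom ( [Type [Atom int] => [Type [Atom b]]] )] => [Type [Atom int]]]

4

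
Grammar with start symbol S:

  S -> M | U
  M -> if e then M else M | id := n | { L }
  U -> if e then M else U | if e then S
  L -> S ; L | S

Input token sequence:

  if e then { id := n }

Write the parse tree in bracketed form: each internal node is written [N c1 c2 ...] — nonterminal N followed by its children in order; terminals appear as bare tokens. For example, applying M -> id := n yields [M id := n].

S
U
if e then S
if e then M
if e then { L }
if e then { S }
if e then { M }
if e then { id := n }

[S [U if e then [S [M { [L [S [M id := n]]] }]]]]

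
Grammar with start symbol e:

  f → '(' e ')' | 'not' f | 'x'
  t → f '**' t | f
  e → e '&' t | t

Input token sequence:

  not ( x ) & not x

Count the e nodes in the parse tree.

3

[e [e [t [f not [f ( [e [t [f x]]] )]]]] & [t [f not [f x]]]]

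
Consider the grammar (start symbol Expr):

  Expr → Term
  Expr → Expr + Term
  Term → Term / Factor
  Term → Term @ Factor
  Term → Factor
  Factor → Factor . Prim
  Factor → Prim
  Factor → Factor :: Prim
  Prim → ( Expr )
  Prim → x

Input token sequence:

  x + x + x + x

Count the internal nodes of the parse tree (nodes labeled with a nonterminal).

[Expr [Expr [Expr [Expr [Term [Factor [Prim x]]]] + [Term [Factor [Prim x]]]] + [Term [Factor [Prim x]]]] + [Term [Factor [Prim x]]]]

16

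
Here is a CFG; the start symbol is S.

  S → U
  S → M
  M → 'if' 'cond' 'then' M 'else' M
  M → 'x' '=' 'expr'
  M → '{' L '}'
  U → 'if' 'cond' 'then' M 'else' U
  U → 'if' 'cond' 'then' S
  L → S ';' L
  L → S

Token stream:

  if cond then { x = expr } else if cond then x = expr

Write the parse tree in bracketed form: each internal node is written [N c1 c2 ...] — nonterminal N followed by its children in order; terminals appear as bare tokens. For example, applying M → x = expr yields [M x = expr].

[S [U if cond then [M { [L [S [M x = expr]]] }] else [U if cond then [S [M x = expr]]]]]

S
U
if cond then M else U
if cond then { L } else U
if cond then { S } else U
if cond then { M } else U
if cond then { x = expr } else U
if cond then { x = expr } else if cond then S
if cond then { x = expr } else if cond then M
if cond then { x = expr } else if cond then x = expr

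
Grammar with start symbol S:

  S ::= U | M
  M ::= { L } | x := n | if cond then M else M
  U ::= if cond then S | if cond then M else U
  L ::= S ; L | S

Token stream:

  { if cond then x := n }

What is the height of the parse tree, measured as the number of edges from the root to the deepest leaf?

7

[S [M { [L [S [U if cond then [S [M x := n]]]]] }]]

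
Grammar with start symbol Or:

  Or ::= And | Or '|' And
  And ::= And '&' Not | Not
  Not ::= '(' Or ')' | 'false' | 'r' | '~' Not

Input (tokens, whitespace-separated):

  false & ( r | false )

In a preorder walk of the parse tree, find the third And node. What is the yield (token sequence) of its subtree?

[Or [And [And [Not false]] & [Not ( [Or [Or [And [Not r]]] | [And [Not false]]] )]]]

r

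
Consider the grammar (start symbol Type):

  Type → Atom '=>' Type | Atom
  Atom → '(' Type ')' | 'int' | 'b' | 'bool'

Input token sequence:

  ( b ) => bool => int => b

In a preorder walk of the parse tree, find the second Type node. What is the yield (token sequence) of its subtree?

b

[Type [Atom ( [Type [Atom b]] )] => [Type [Atom bool] => [Type [Atom int] => [Type [Atom b]]]]]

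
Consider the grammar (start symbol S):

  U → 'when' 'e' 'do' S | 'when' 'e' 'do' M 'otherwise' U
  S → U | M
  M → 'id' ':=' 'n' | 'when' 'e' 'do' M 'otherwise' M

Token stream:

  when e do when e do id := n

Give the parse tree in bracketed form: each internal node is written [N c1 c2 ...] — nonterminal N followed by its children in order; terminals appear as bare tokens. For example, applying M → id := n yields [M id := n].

[S [U when e do [S [U when e do [S [M id := n]]]]]]

S
U
when e do S
when e do U
when e do when e do S
when e do when e do M
when e do when e do id := n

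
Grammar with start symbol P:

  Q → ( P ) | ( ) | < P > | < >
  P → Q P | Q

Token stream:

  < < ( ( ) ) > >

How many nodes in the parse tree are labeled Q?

4

[P [Q < [P [Q < [P [Q ( [P [Q ( )]] )]] >]] >]]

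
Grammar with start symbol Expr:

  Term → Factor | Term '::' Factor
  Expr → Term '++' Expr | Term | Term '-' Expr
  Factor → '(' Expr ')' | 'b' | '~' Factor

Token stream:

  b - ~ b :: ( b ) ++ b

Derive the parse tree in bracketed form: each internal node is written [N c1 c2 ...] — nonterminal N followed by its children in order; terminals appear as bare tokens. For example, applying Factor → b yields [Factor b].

[Expr [Term [Factor b]] - [Expr [Term [Term [Factor ~ [Factor b]]] :: [Factor ( [Expr [Term [Factor b]]] )]] ++ [Expr [Term [Factor b]]]]]

Expr
Term - Expr
Factor - Expr
b - Expr
b - Term ++ Expr
b - Term :: Factor ++ Expr
b - Factor :: Factor ++ Expr
b - ~ Factor :: Factor ++ Expr
b - ~ b :: Factor ++ Expr
b - ~ b :: ( Expr ) ++ Expr
b - ~ b :: ( Term ) ++ Expr
b - ~ b :: ( Factor ) ++ Expr
b - ~ b :: ( b ) ++ Expr
b - ~ b :: ( b ) ++ Term
b - ~ b :: ( b ) ++ Factor
b - ~ b :: ( b ) ++ b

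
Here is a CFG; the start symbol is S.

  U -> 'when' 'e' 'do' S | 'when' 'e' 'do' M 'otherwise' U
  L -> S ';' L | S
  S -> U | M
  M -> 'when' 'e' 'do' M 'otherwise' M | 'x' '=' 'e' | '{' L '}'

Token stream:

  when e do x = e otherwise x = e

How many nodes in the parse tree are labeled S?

1

[S [M when e do [M x = e] otherwise [M x = e]]]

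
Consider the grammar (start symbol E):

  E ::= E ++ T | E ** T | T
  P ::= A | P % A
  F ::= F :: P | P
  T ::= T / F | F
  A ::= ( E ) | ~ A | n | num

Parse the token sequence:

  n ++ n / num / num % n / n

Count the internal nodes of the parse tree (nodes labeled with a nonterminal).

24

[E [E [T [F [P [A n]]]]] ++ [T [T [T [T [F [P [A n]]]] / [F [P [A num]]]] / [F [P [P [A num]] % [A n]]]] / [F [P [A n]]]]]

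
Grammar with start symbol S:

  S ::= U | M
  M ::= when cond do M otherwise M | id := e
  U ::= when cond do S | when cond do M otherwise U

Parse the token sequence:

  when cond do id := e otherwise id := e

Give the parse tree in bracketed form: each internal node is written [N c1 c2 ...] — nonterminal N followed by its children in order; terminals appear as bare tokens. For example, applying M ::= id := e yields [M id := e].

S
M
when cond do M otherwise M
when cond do id := e otherwise M
when cond do id := e otherwise id := e

[S [M when cond do [M id := e] otherwise [M id := e]]]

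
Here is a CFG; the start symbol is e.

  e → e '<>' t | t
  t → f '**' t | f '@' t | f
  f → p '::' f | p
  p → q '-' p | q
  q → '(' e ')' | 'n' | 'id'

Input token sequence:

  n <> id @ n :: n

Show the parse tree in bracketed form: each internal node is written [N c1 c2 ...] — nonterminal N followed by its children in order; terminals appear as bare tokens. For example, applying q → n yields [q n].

e
e <> t
t <> t
f <> t
p <> t
q <> t
n <> t
n <> f @ t
n <> p @ t
n <> q @ t
n <> id @ t
n <> id @ f
n <> id @ p :: f
n <> id @ q :: f
n <> id @ n :: f
n <> id @ n :: p
n <> id @ n :: q
n <> id @ n :: n

[e [e [t [f [p [q n]]]]] <> [t [f [p [q id]]] @ [t [f [p [q n]] :: [f [p [q n]]]]]]]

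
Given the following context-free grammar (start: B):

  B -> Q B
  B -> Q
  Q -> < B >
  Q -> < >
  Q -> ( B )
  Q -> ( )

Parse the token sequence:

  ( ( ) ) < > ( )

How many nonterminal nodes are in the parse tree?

8

[B [Q ( [B [Q ( )]] )] [B [Q < >] [B [Q ( )]]]]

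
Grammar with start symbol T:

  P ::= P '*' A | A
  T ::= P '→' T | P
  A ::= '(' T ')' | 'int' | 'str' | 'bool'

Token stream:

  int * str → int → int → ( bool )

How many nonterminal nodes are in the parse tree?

17

[T [P [P [A int]] * [A str]] → [T [P [A int]] → [T [P [A int]] → [T [P [A ( [T [P [A bool]]] )]]]]]]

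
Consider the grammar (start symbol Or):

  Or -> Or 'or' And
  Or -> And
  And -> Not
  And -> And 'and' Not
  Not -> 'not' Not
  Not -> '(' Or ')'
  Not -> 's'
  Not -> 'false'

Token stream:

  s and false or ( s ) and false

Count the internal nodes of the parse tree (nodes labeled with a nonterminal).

[Or [Or [And [And [Not s]] and [Not false]]] or [And [And [Not ( [Or [And [Not s]]] )]] and [Not false]]]

13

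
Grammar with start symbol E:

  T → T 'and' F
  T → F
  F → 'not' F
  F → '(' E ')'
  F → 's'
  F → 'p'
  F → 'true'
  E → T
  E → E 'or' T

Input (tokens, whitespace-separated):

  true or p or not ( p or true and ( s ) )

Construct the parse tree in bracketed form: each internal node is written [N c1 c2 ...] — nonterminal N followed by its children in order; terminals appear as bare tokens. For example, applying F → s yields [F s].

[E [E [E [T [F true]]] or [T [F p]]] or [T [F not [F ( [E [E [T [F p]]] or [T [T [F true]] and [F ( [E [T [F s]]] )]]] )]]]]

E
E or T
E or T or T
T or T or T
F or T or T
true or T or T
true or F or T
true or p or T
true or p or F
true or p or not F
true or p or not ( E )
true or p or not ( E or T )
true or p or not ( T or T )
true or p or not ( F or T )
true or p or not ( p or T )
true or p or not ( p or T and F )
true or p or not ( p or F and F )
true or p or not ( p or true and F )
true or p or not ( p or true and ( E ) )
true or p or not ( p or true and ( T ) )
true or p or not ( p or true and ( F ) )
true or p or not ( p or true and ( s ) )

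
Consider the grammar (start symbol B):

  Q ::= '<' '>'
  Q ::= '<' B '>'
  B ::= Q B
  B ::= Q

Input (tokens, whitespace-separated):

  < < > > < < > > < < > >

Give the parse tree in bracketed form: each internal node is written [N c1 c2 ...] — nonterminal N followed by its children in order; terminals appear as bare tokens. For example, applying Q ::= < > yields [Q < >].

B
Q B
< B > B
< Q > B
< < > > B
< < > > Q B
< < > > < B > B
< < > > < Q > B
< < > > < < > > B
< < > > < < > > Q
< < > > < < > > < B >
< < > > < < > > < Q >
< < > > < < > > < < > >

[B [Q < [B [Q < >]] >] [B [Q < [B [Q < >]] >] [B [Q < [B [Q < >]] >]]]]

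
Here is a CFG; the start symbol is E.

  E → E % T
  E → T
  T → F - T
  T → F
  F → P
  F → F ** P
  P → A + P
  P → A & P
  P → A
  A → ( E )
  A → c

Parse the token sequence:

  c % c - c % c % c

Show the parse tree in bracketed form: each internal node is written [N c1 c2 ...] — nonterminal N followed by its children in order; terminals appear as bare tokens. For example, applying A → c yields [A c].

[E [E [E [E [T [F [P [A c]]]]] % [T [F [P [A c]]] - [T [F [P [A c]]]]]] % [T [F [P [A c]]]]] % [T [F [P [A c]]]]]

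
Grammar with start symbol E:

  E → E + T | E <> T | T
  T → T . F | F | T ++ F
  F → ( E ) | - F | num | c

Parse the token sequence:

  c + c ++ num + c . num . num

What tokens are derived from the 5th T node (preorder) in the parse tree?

[E [E [E [T [F c]]] + [T [T [F c]] ++ [F num]]] + [T [T [T [F c]] . [F num]] . [F num]]]

c . num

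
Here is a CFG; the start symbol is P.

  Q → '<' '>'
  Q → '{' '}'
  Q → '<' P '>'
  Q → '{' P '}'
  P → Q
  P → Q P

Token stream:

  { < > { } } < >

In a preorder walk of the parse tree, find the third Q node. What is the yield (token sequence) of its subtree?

{ }

[P [Q { [P [Q < >] [P [Q { }]]] }] [P [Q < >]]]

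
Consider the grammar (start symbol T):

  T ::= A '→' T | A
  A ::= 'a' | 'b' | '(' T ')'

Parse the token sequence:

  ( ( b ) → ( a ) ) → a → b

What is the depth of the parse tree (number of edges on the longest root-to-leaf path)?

7

[T [A ( [T [A ( [T [A b]] )] → [T [A ( [T [A a]] )]]] )] → [T [A a] → [T [A b]]]]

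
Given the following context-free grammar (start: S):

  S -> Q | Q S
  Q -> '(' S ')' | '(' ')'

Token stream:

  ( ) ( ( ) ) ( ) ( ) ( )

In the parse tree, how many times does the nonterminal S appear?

6

[S [Q ( )] [S [Q ( [S [Q ( )]] )] [S [Q ( )] [S [Q ( )] [S [Q ( )]]]]]]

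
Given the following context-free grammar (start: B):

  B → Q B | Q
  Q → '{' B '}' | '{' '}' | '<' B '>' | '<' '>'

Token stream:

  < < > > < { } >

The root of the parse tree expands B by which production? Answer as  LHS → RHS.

B → Q B

[B [Q < [B [Q < >]] >] [B [Q < [B [Q { }]] >]]]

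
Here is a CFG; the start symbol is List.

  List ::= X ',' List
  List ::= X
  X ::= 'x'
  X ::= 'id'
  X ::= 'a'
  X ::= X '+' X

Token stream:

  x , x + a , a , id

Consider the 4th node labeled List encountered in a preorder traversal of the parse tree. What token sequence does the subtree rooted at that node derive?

id

[List [X x] , [List [X [X x] + [X a]] , [List [X a] , [List [X id]]]]]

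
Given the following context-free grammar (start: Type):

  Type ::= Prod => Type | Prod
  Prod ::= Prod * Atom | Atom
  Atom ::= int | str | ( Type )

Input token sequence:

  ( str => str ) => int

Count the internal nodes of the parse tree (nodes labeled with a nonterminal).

[Type [Prod [Atom ( [Type [Prod [Atom str]] => [Type [Prod [Atom str]]]] )]] => [Type [Prod [Atom int]]]]

12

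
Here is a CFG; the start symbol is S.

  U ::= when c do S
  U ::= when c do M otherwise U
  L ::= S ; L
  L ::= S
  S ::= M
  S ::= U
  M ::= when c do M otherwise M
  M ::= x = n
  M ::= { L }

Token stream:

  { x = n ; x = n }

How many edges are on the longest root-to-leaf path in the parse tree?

[S [M { [L [S [M x = n]] ; [L [S [M x = n]]]] }]]

6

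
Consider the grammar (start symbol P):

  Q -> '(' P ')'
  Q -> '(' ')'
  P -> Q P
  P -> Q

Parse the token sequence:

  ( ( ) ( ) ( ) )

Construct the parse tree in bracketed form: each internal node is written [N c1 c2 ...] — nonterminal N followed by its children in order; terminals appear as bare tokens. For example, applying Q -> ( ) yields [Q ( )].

P
Q
( P )
( Q P )
( ( ) P )
( ( ) Q P )
( ( ) ( ) P )
( ( ) ( ) Q )
( ( ) ( ) ( ) )

[P [Q ( [P [Q ( )] [P [Q ( )] [P [Q ( )]]]] )]]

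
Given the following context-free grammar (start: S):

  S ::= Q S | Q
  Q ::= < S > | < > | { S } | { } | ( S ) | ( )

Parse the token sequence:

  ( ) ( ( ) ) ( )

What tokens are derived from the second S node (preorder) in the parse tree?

[S [Q ( )] [S [Q ( [S [Q ( )]] )] [S [Q ( )]]]]

( ( ) ) ( )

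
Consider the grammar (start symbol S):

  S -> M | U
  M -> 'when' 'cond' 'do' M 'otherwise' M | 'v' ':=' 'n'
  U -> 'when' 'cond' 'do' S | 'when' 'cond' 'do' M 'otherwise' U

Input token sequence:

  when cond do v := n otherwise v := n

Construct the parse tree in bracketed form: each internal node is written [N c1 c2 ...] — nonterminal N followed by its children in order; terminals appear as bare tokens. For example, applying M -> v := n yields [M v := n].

S
M
when cond do M otherwise M
when cond do v := n otherwise M
when cond do v := n otherwise v := n

[S [M when cond do [M v := n] otherwise [M v := n]]]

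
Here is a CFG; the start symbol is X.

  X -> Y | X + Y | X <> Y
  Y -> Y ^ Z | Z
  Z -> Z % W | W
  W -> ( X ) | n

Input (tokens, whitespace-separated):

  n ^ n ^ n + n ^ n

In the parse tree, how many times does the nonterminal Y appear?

[X [X [Y [Y [Y [Z [W n]]] ^ [Z [W n]]] ^ [Z [W n]]]] + [Y [Y [Z [W n]]] ^ [Z [W n]]]]

5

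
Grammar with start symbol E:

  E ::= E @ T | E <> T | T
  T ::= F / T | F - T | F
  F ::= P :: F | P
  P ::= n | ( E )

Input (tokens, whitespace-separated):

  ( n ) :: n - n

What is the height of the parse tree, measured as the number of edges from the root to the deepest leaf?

8

[E [T [F [P ( [E [T [F [P n]]]] )] :: [F [P n]]] - [T [F [P n]]]]]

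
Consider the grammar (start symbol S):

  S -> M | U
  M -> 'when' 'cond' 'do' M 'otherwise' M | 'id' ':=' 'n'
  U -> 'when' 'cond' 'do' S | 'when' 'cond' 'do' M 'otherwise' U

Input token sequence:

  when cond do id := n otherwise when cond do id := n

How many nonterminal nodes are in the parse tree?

[S [U when cond do [M id := n] otherwise [U when cond do [S [M id := n]]]]]

6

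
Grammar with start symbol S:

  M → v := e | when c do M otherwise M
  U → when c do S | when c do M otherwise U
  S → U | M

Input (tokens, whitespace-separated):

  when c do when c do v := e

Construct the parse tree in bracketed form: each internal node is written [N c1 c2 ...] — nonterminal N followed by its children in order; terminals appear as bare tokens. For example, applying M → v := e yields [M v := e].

S
U
when c do S
when c do U
when c do when c do S
when c do when c do M
when c do when c do v := e

[S [U when c do [S [U when c do [S [M v := e]]]]]]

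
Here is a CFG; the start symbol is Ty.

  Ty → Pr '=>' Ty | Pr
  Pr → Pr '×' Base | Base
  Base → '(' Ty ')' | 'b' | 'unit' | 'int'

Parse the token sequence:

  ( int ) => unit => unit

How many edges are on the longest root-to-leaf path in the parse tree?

[Ty [Pr [Base ( [Ty [Pr [Base int]]] )]] => [Ty [Pr [Base unit]] => [Ty [Pr [Base unit]]]]]

6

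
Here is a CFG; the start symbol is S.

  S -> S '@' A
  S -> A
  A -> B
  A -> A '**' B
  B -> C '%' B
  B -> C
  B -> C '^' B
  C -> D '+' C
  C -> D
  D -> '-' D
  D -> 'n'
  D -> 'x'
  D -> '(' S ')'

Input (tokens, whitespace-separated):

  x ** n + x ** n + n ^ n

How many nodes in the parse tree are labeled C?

[S [A [A [A [B [C [D x]]]] ** [B [C [D n] + [C [D x]]]]] ** [B [C [D n] + [C [D n]]] ^ [B [C [D n]]]]]]

6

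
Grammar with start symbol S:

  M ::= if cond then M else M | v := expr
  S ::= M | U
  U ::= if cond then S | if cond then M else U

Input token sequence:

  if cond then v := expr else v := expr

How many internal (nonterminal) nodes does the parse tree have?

4

[S [M if cond then [M v := expr] else [M v := expr]]]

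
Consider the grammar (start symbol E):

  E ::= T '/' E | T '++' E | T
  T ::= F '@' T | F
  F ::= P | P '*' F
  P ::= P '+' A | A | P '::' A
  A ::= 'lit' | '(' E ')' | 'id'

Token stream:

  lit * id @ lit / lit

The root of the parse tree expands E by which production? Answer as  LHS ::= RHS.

[E [T [F [P [A lit]] * [F [P [A id]]]] @ [T [F [P [A lit]]]]] / [E [T [F [P [A lit]]]]]]

E ::= T '/' E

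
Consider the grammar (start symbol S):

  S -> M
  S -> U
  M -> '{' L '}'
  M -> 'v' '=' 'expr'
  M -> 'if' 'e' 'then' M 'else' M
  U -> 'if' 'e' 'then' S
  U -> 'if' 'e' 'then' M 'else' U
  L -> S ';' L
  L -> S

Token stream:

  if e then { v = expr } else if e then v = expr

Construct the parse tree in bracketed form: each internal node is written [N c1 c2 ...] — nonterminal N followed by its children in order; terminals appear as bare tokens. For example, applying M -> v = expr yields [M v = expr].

S
U
if e then M else U
if e then { L } else U
if e then { S } else U
if e then { M } else U
if e then { v = expr } else U
if e then { v = expr } else if e then S
if e then { v = expr } else if e then M
if e then { v = expr } else if e then v = expr

[S [U if e then [M { [L [S [M v = expr]]] }] else [U if e then [S [M v = expr]]]]]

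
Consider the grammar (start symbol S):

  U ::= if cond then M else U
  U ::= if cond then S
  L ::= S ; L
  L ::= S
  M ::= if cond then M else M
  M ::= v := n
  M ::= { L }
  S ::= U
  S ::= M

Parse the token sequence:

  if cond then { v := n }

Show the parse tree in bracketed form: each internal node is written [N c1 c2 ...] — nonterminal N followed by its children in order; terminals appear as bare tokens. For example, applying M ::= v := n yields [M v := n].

S
U
if cond then S
if cond then M
if cond then { L }
if cond then { S }
if cond then { M }
if cond then { v := n }

[S [U if cond then [S [M { [L [S [M v := n]]] }]]]]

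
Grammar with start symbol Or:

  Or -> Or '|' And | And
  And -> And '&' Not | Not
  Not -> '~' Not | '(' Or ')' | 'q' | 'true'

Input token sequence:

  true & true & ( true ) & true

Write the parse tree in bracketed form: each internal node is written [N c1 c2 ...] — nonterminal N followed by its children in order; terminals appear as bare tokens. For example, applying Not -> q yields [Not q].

[Or [And [And [And [And [Not true]] & [Not true]] & [Not ( [Or [And [Not true]]] )]] & [Not true]]]

Or
And
And & Not
And & Not & Not
And & Not & Not & Not
Not & Not & Not & Not
true & Not & Not & Not
true & true & Not & Not
true & true & ( Or ) & Not
true & true & ( And ) & Not
true & true & ( Not ) & Not
true & true & ( true ) & Not
true & true & ( true ) & true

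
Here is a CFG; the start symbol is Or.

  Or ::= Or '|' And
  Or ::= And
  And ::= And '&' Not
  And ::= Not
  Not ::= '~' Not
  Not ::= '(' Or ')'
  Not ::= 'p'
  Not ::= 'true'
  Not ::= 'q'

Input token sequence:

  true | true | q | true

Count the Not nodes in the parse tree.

[Or [Or [Or [Or [And [Not true]]] | [And [Not true]]] | [And [Not q]]] | [And [Not true]]]

4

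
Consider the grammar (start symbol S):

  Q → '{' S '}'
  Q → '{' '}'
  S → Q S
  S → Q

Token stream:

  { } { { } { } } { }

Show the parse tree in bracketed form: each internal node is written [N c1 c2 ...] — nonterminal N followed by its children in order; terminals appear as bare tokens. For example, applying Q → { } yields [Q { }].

[S [Q { }] [S [Q { [S [Q { }] [S [Q { }]]] }] [S [Q { }]]]]

S
Q S
{ } S
{ } Q S
{ } { S } S
{ } { Q S } S
{ } { { } S } S
{ } { { } Q } S
{ } { { } { } } S
{ } { { } { } } Q
{ } { { } { } } { }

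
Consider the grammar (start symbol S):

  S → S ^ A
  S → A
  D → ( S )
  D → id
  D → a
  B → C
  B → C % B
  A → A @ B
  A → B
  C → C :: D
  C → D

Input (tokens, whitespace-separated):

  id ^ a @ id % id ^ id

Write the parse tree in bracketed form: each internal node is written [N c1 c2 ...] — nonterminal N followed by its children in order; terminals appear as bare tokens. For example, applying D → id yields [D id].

S
S ^ A
S ^ A ^ A
A ^ A ^ A
B ^ A ^ A
C ^ A ^ A
D ^ A ^ A
id ^ A ^ A
id ^ A @ B ^ A
id ^ B @ B ^ A
id ^ C @ B ^ A
id ^ D @ B ^ A
id ^ a @ B ^ A
id ^ a @ C % B ^ A
id ^ a @ D % B ^ A
id ^ a @ id % B ^ A
id ^ a @ id % C ^ A
id ^ a @ id % D ^ A
id ^ a @ id % id ^ A
id ^ a @ id % id ^ B
id ^ a @ id % id ^ C
id ^ a @ id % id ^ D
id ^ a @ id % id ^ id

[S [S [S [A [B [C [D id]]]]] ^ [A [A [B [C [D a]]]] @ [B [C [D id]] % [B [C [D id]]]]]] ^ [A [B [C [D id]]]]]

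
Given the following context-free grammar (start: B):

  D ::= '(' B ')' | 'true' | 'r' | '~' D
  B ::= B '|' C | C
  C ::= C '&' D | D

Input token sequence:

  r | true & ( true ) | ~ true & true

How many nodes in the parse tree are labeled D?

7

[B [B [B [C [D r]]] | [C [C [D true]] & [D ( [B [C [D true]]] )]]] | [C [C [D ~ [D true]]] & [D true]]]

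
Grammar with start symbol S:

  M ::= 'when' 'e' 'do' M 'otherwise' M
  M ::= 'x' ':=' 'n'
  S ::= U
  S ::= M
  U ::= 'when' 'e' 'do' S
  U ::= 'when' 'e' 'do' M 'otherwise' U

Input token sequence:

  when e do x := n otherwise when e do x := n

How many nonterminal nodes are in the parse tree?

6

[S [U when e do [M x := n] otherwise [U when e do [S [M x := n]]]]]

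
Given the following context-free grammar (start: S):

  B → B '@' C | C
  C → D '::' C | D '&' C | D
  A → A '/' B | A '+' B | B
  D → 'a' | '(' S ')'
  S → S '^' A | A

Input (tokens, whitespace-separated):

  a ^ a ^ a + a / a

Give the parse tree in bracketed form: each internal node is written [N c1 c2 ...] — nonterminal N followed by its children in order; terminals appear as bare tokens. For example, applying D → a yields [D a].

S
S ^ A
S ^ A ^ A
A ^ A ^ A
B ^ A ^ A
C ^ A ^ A
D ^ A ^ A
a ^ A ^ A
a ^ B ^ A
a ^ C ^ A
a ^ D ^ A
a ^ a ^ A
a ^ a ^ A / B
a ^ a ^ A + B / B
a ^ a ^ B + B / B
a ^ a ^ C + B / B
a ^ a ^ D + B / B
a ^ a ^ a + B / B
a ^ a ^ a + C / B
a ^ a ^ a + D / B
a ^ a ^ a + a / B
a ^ a ^ a + a / C
a ^ a ^ a + a / D
a ^ a ^ a + a / a

[S [S [S [A [B [C [D a]]]]] ^ [A [B [C [D a]]]]] ^ [A [A [A [B [C [D a]]]] + [B [C [D a]]]] / [B [C [D a]]]]]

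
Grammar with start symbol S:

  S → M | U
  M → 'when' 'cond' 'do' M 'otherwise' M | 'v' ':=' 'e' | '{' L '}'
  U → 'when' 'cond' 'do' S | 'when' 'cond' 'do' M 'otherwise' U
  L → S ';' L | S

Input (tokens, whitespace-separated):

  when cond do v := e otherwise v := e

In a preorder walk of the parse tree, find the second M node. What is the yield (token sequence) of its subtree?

[S [M when cond do [M v := e] otherwise [M v := e]]]

v := e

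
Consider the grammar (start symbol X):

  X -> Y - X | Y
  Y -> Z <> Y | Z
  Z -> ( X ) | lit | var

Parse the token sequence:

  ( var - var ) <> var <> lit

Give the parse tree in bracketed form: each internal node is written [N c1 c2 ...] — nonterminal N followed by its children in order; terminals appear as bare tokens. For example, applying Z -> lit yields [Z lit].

[X [Y [Z ( [X [Y [Z var]] - [X [Y [Z var]]]] )] <> [Y [Z var] <> [Y [Z lit]]]]]

X
Y
Z <> Y
( X ) <> Y
( Y - X ) <> Y
( Z - X ) <> Y
( var - X ) <> Y
( var - Y ) <> Y
( var - Z ) <> Y
( var - var ) <> Y
( var - var ) <> Z <> Y
( var - var ) <> var <> Y
( var - var ) <> var <> Z
( var - var ) <> var <> lit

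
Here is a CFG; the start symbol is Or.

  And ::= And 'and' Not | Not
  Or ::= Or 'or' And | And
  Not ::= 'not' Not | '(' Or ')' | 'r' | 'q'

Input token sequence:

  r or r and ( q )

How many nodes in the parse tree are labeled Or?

[Or [Or [And [Not r]]] or [And [And [Not r]] and [Not ( [Or [And [Not q]]] )]]]

3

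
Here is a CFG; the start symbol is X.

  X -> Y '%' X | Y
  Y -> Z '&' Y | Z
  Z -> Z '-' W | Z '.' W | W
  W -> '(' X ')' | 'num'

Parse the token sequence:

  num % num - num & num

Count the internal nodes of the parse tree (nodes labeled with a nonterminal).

[X [Y [Z [W num]]] % [X [Y [Z [Z [W num]] - [W num]] & [Y [Z [W num]]]]]]

13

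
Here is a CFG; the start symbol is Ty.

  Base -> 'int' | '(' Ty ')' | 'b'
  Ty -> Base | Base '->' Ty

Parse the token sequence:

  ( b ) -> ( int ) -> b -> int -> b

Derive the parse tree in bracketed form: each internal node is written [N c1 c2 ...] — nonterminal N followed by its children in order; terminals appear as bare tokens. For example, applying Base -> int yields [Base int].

[Ty [Base ( [Ty [Base b]] )] -> [Ty [Base ( [Ty [Base int]] )] -> [Ty [Base b] -> [Ty [Base int] -> [Ty [Base b]]]]]]

Ty
Base -> Ty
( Ty ) -> Ty
( Base ) -> Ty
( b ) -> Ty
( b ) -> Base -> Ty
( b ) -> ( Ty ) -> Ty
( b ) -> ( Base ) -> Ty
( b ) -> ( int ) -> Ty
( b ) -> ( int ) -> Base -> Ty
( b ) -> ( int ) -> b -> Ty
( b ) -> ( int ) -> b -> Base -> Ty
( b ) -> ( int ) -> b -> int -> Ty
( b ) -> ( int ) -> b -> int -> Base
( b ) -> ( int ) -> b -> int -> b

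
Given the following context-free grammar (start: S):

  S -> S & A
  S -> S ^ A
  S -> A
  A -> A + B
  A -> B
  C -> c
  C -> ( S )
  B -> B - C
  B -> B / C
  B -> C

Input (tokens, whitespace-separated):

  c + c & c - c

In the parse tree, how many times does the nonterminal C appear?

[S [S [A [A [B [C c]]] + [B [C c]]]] & [A [B [B [C c]] - [C c]]]]

4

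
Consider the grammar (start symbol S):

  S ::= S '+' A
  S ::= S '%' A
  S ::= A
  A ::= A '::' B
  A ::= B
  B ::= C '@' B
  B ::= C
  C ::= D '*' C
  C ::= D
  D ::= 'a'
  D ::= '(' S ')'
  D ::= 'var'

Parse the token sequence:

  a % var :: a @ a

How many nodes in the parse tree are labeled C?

[S [S [A [B [C [D a]]]]] % [A [A [B [C [D var]]]] :: [B [C [D a]] @ [B [C [D a]]]]]]

4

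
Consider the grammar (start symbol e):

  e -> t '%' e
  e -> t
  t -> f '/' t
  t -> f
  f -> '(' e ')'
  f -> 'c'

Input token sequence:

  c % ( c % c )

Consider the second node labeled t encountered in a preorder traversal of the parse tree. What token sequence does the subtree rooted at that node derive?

[e [t [f c]] % [e [t [f ( [e [t [f c]] % [e [t [f c]]]] )]]]]

( c % c )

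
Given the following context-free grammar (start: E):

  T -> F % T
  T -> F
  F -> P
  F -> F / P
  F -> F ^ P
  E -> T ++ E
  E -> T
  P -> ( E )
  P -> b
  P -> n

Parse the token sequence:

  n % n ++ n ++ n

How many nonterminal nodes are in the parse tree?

[E [T [F [P n]] % [T [F [P n]]]] ++ [E [T [F [P n]]] ++ [E [T [F [P n]]]]]]

15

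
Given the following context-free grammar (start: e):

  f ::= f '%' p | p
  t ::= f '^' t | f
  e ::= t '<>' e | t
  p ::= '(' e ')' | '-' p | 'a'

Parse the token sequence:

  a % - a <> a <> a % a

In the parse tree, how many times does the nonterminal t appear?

[e [t [f [f [p a]] % [p - [p a]]]] <> [e [t [f [p a]]] <> [e [t [f [f [p a]] % [p a]]]]]]

3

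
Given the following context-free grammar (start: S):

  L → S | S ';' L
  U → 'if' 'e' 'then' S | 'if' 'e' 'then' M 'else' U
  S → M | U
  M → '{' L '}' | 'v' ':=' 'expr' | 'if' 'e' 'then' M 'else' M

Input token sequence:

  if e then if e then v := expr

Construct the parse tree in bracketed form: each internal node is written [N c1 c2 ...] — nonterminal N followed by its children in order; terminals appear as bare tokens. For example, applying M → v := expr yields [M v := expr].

[S [U if e then [S [U if e then [S [M v := expr]]]]]]

S
U
if e then S
if e then U
if e then if e then S
if e then if e then M
if e then if e then v := expr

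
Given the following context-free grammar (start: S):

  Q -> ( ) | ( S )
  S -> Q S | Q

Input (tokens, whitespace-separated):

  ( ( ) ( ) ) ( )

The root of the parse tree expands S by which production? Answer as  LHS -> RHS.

S -> Q S

[S [Q ( [S [Q ( )] [S [Q ( )]]] )] [S [Q ( )]]]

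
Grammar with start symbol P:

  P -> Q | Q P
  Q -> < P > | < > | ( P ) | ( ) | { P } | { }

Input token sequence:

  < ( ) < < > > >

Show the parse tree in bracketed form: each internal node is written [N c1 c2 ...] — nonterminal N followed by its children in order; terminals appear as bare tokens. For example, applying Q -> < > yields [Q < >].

[P [Q < [P [Q ( )] [P [Q < [P [Q < >]] >]]] >]]

P
Q
< P >
< Q P >
< ( ) P >
< ( ) Q >
< ( ) < P > >
< ( ) < Q > >
< ( ) < < > > >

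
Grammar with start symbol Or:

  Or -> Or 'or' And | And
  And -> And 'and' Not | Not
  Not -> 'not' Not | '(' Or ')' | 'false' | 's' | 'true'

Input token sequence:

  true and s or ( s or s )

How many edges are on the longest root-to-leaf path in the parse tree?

7

[Or [Or [And [And [Not true]] and [Not s]]] or [And [Not ( [Or [Or [And [Not s]]] or [And [Not s]]] )]]]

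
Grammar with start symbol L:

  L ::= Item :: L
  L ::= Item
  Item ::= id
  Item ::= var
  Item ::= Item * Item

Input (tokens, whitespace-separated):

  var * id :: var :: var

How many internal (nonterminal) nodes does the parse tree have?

8

[L [Item [Item var] * [Item id]] :: [L [Item var] :: [L [Item var]]]]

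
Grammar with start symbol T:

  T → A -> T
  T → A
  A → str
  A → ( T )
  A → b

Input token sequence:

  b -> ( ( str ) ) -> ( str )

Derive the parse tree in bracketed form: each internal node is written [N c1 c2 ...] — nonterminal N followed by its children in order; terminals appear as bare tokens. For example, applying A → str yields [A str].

T
A -> T
b -> T
b -> A -> T
b -> ( T ) -> T
b -> ( A ) -> T
b -> ( ( T ) ) -> T
b -> ( ( A ) ) -> T
b -> ( ( str ) ) -> T
b -> ( ( str ) ) -> A
b -> ( ( str ) ) -> ( T )
b -> ( ( str ) ) -> ( A )
b -> ( ( str ) ) -> ( str )

[T [A b] -> [T [A ( [T [A ( [T [A str]] )]] )] -> [T [A ( [T [A str]] )]]]]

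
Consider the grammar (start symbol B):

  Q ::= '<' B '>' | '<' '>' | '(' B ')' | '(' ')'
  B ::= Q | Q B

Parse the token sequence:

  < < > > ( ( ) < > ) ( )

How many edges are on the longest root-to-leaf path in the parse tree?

[B [Q < [B [Q < >]] >] [B [Q ( [B [Q ( )] [B [Q < >]]] )] [B [Q ( )]]]]

6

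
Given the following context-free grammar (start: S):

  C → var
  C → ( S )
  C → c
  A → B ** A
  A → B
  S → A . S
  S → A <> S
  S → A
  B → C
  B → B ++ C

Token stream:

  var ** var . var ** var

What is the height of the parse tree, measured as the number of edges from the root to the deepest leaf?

[S [A [B [C var]] ** [A [B [C var]]]] . [S [A [B [C var]] ** [A [B [C var]]]]]]

6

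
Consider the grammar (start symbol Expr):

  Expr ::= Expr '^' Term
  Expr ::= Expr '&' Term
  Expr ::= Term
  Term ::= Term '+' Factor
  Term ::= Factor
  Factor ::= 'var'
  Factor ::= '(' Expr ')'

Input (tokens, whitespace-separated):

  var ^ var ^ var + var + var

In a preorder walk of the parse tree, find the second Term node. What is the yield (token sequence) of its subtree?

var

[Expr [Expr [Expr [Term [Factor var]]] ^ [Term [Factor var]]] ^ [Term [Term [Term [Factor var]] + [Factor var]] + [Factor var]]]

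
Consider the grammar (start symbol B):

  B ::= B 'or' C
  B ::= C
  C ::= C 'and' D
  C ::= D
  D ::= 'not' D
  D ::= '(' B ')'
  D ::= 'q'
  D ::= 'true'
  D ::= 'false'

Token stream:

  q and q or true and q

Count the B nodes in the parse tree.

2

[B [B [C [C [D q]] and [D q]]] or [C [C [D true]] and [D q]]]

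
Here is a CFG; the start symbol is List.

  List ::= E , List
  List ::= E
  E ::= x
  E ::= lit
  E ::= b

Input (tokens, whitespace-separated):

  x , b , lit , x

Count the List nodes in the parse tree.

4

[List [E x] , [List [E b] , [List [E lit] , [List [E x]]]]]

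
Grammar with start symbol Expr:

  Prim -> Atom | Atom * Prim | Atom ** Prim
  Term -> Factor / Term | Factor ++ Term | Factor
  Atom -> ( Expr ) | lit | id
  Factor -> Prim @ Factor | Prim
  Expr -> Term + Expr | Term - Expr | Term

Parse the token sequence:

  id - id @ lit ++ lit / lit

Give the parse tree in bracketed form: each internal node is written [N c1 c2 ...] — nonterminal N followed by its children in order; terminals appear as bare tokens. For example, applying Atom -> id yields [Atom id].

Expr
Term - Expr
Factor - Expr
Prim - Expr
Atom - Expr
id - Expr
id - Term
id - Factor ++ Term
id - Prim @ Factor ++ Term
id - Atom @ Factor ++ Term
id - id @ Factor ++ Term
id - id @ Prim ++ Term
id - id @ Atom ++ Term
id - id @ lit ++ Term
id - id @ lit ++ Factor / Term
id - id @ lit ++ Prim / Term
id - id @ lit ++ Atom / Term
id - id @ lit ++ lit / Term
id - id @ lit ++ lit / Factor
id - id @ lit ++ lit / Prim
id - id @ lit ++ lit / Atom
id - id @ lit ++ lit / lit

[Expr [Term [Factor [Prim [Atom id]]]] - [Expr [Term [Factor [Prim [Atom id]] @ [Factor [Prim [Atom lit]]]] ++ [Term [Factor [Prim [Atom lit]]] / [Term [Factor [Prim [Atom lit]]]]]]]]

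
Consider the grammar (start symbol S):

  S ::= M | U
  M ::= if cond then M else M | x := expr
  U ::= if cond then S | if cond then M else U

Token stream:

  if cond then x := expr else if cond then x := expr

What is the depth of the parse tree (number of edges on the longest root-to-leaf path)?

[S [U if cond then [M x := expr] else [U if cond then [S [M x := expr]]]]]

5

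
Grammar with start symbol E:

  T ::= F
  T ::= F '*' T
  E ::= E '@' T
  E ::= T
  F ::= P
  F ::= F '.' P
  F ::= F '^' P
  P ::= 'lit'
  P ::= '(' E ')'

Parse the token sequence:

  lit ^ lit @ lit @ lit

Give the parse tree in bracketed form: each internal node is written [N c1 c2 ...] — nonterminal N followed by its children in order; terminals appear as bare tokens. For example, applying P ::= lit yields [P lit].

E
E @ T
E @ T @ T
T @ T @ T
F @ T @ T
F ^ P @ T @ T
P ^ P @ T @ T
lit ^ P @ T @ T
lit ^ lit @ T @ T
lit ^ lit @ F @ T
lit ^ lit @ P @ T
lit ^ lit @ lit @ T
lit ^ lit @ lit @ F
lit ^ lit @ lit @ P
lit ^ lit @ lit @ lit

[E [E [E [T [F [F [P lit]] ^ [P lit]]]] @ [T [F [P lit]]]] @ [T [F [P lit]]]]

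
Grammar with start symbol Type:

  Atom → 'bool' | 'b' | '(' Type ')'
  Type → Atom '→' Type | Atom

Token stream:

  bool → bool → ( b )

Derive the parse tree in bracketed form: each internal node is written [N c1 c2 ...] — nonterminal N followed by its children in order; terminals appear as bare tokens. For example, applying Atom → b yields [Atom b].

Type
Atom → Type
bool → Type
bool → Atom → Type
bool → bool → Type
bool → bool → Atom
bool → bool → ( Type )
bool → bool → ( Atom )
bool → bool → ( b )

[Type [Atom bool] → [Type [Atom bool] → [Type [Atom ( [Type [Atom b]] )]]]]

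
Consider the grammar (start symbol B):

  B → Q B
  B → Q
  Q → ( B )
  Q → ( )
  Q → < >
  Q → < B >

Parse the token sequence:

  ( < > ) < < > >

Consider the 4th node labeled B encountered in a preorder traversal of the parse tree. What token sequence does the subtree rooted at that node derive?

< >

[B [Q ( [B [Q < >]] )] [B [Q < [B [Q < >]] >]]]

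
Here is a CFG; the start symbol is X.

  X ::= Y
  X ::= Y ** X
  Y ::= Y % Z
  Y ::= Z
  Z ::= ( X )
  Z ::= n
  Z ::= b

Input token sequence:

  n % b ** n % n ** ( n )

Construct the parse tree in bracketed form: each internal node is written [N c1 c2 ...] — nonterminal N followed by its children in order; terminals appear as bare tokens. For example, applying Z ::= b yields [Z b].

[X [Y [Y [Z n]] % [Z b]] ** [X [Y [Y [Z n]] % [Z n]] ** [X [Y [Z ( [X [Y [Z n]]] )]]]]]

X
Y ** X
Y % Z ** X
Z % Z ** X
n % Z ** X
n % b ** X
n % b ** Y ** X
n % b ** Y % Z ** X
n % b ** Z % Z ** X
n % b ** n % Z ** X
n % b ** n % n ** X
n % b ** n % n ** Y
n % b ** n % n ** Z
n % b ** n % n ** ( X )
n % b ** n % n ** ( Y )
n % b ** n % n ** ( Z )
n % b ** n % n ** ( n )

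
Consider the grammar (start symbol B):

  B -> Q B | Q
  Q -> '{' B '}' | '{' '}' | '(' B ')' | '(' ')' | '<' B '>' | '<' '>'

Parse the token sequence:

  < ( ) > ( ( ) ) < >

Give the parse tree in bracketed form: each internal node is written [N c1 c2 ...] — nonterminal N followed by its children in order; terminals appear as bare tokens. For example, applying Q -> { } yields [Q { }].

B
Q B
< B > B
< Q > B
< ( ) > B
< ( ) > Q B
< ( ) > ( B ) B
< ( ) > ( Q ) B
< ( ) > ( ( ) ) B
< ( ) > ( ( ) ) Q
< ( ) > ( ( ) ) < >

[B [Q < [B [Q ( )]] >] [B [Q ( [B [Q ( )]] )] [B [Q < >]]]]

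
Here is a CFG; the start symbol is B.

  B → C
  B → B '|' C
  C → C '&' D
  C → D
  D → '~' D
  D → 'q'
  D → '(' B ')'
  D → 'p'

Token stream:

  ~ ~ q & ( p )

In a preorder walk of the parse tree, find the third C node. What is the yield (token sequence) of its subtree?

p

[B [C [C [D ~ [D ~ [D q]]]] & [D ( [B [C [D p]]] )]]]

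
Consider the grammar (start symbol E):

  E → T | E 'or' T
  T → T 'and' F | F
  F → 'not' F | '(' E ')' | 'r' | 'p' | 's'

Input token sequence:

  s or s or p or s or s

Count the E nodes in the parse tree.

[E [E [E [E [E [T [F s]]] or [T [F s]]] or [T [F p]]] or [T [F s]]] or [T [F s]]]

5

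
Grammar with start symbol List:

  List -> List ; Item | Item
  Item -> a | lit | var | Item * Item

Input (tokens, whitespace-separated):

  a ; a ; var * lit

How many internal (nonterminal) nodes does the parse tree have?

[List [List [List [Item a]] ; [Item a]] ; [Item [Item var] * [Item lit]]]

8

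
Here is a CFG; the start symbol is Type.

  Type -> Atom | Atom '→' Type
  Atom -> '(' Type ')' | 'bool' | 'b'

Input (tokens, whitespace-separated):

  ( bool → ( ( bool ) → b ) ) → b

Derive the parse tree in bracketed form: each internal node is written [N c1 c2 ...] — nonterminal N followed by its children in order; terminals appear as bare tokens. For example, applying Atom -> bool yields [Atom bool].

[Type [Atom ( [Type [Atom bool] → [Type [Atom ( [Type [Atom ( [Type [Atom bool]] )] → [Type [Atom b]]] )]]] )] → [Type [Atom b]]]

Type
Atom → Type
( Type ) → Type
( Atom → Type ) → Type
( bool → Type ) → Type
( bool → Atom ) → Type
( bool → ( Type ) ) → Type
( bool → ( Atom → Type ) ) → Type
( bool → ( ( Type ) → Type ) ) → Type
( bool → ( ( Atom ) → Type ) ) → Type
( bool → ( ( bool ) → Type ) ) → Type
( bool → ( ( bool ) → Atom ) ) → Type
( bool → ( ( bool ) → b ) ) → Type
( bool → ( ( bool ) → b ) ) → Atom
( bool → ( ( bool ) → b ) ) → b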